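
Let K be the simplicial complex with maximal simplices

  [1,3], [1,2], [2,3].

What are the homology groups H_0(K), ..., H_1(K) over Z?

H_0 ≅ Z,  H_1 ≅ Z.

K has 3 vertices, 3 edges.
rank ∂_0 = 0, rank ∂_1 = 2 ⇒ b_0 = 3 − 0 − 2 = 1; all invariant factors of ∂_1 are 1 so no torsion. So H_0 = Z.
rank ∂_1 = 2, rank ∂_2 = 0 ⇒ b_1 = 3 − 2 − 0 = 1. So H_1 = Z.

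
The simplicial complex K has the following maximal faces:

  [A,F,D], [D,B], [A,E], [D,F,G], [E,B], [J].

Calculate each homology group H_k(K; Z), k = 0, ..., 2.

Fix the vertex order A < B < D < E < F < G < J and write every simplex with vertices in increasing order. Then dim K = 2 and the simplices of K are:

  0-simplices (7): A, B, D, E, F, G, J
  1-simplices (8): AD, AE, AF, BD, BE, DF, DG, FG
  2-simplices (2): ADF, DFG

so the chain groups are C_0 ≅ Z^7, C_1 ≅ Z^8, C_2 ≅ Z^2.

The boundary map ∂_1: C_1 → C_0 is given by ∂[p,q] = [q] − [p].
As a 7×8 matrix over Z this has rank 5, with invariant factors (1,1,1,1,1).

Boundary ∂_2: C_2 → C_1 maps a triangle to the signed sum of its edges. For instance
  ∂ADF = DF − AF + AD,
  ∂DFG = FG − DG + DF.
The 8×2 boundary matrix has rank 2 and Smith normal form diag(1,1).

Now H_k = ker ∂_k / im ∂_{k+1}, so:

  H_0: rank C_0 − rank ∂_1 = 7 − 5 = 2, and the invariant factors of ∂_1 are all 1, so H_0 = Z^2.
  H_1: rank ker ∂_1 − rank ∂_2 = (8 − 5) − 2 = 1, and the invariant factors of ∂_2 are all 1, so H_1 = Z.
  H_2: rank ker ∂_2 − rank ∂_3 = (2 − 2) − 0 = 0, and there is no ∂_3, so H_2 = 0.

As a check, the Euler characteristic is 7 − 8 + 2 = 1, which agrees with 2 − 1 + 0 = 1.

H_0 ≅ Z^2,  H_1 ≅ Z,  H_2 = 0.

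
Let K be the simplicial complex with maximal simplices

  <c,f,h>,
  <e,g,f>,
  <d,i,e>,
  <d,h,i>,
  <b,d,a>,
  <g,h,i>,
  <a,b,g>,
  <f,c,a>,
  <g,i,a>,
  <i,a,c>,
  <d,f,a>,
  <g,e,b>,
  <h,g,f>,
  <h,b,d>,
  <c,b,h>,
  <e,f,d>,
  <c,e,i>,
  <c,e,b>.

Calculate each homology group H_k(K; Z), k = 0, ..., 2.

H_0 ≅ Z,  H_1 ≅ Z^2,  H_2 ≅ Z.

We work with the vertex ordering a < b < c < d < e < f < g < h < i. The simplices of K, each written with vertices in increasing order, are:

  0-simplices (9): a, b, c, d, e, f, g, h, i
  1-simplices (27): ab, ac, ad, af, ag, ai, bc, bd, be, bg, bh, ce, cf, ch, ci, de, df, dh, di, ef, eg, ei, fg, fh, gh, gi, hi
  2-simplices (18): abd, abg, acf, aci, adf, agi, bce, bch, bdh, beg, cei, cfh, def, dei, dhi, efg, fgh, ghi

Hence C_0 ≅ Z^9, C_1 ≅ Z^27, C_2 ≅ Z^18.

∂_1: C_1 → C_0 sends each edge [p,q] (with p < q) to q − p.
The resulting 9×27 matrix has rank 8, and its Smith normal form has invariant factors (1,1,1,1,1,1,1,1).

Boundary ∂_2: C_2 → C_1 sends each 2-simplex [p,q,r] to [q,r] − [p,r] + [p,q]. For instance
  ∂efg = fg − eg + ef,
  ∂aci = ci − ai + ac.
As a 27×18 matrix over Z this has rank 17, with invariant factors (1,1,1,1,1,1,1,1,1,1,1,1,1,1,1,1,1).

Now H_k = ker ∂_k / im ∂_{k+1}, so:

  H_0: rank C_0 − rank ∂_1 = 9 − 8 = 1, and the invariant factors of ∂_1 are all 1, so H_0 = Z.
  H_1: rank ker ∂_1 − rank ∂_2 = (27 − 8) − 17 = 2, and the invariant factors of ∂_2 are all 1, so H_1 = Z^2.
  H_2: rank ker ∂_2 − rank ∂_3 = (18 − 17) − 0 = 1, and there is no ∂_3, so H_2 = Z.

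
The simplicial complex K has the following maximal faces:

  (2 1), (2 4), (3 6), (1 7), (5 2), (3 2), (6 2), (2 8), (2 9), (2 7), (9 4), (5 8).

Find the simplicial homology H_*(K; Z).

Order the vertices as 1 < 2 < 3 < 4 < 5 < 6 < 7 < 8 < 9. Listing each simplex with vertices in this order, K has dimension 1 with simplices:

  0-simplices (9): [1], [2], [3], [4], [5], [6], [7], [8], [9]
  1-simplices (12): [1,2], [1,7], [2,3], [2,4], [2,5], [2,6], [2,7], [2,8], [2,9], [3,6], [4,9], [5,8]

so the chain groups are C_0 ≅ Z^9, C_1 ≅ Z^12.

∂_1: C_1 → C_0 sends each edge [p,q] (with p < q) to q − p. For instance
  ∂[2,8] = [8] − [2].
As a 9×12 matrix over Z this has rank 8, with invariant factors (1,1,1,1,1,1,1,1).

From H_k ≅ ker(∂_k) / im(∂_{k+1}) we obtain:

  H_0: rank C_0 − rank ∂_1 = 9 − 8 = 1, and the invariant factors of ∂_1 are all 1, so H_0 = Z.
  H_1: rank ker ∂_1 − rank ∂_2 = (12 − 8) − 0 = 4, and there is no ∂_2, so H_1 = Z^4.

(K is a triangulation of a wedge of 4 circles.)

H_0 ≅ Z,  H_1 ≅ Z^4.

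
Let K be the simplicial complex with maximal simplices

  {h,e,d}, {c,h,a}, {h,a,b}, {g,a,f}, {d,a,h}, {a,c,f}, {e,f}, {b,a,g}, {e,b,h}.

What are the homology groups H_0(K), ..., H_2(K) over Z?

Fix the vertex order a < b < c < d < e < f < g < h and write every simplex with vertices in increasing order. Then dim K = 2 and the simplices of K are:

  0-simplices (8): a, b, c, d, e, f, g, h
  1-simplices (16): ab, ac, ad, af, ag, ah, be, bg, bh, cf, ch, de, dh, ef, eh, fg
  2-simplices (8): abg, abh, acf, ach, adh, afg, beh, deh

giving chain groups C_0 ≅ Z^8, C_1 ≅ Z^16, C_2 ≅ Z^8.

The boundary map ∂_1: C_1 → C_0 is given by ∂[p,q] = [q] − [p]. For instance
  ∂af = f − a.
As a 8×16 matrix over Z this has rank 7, with invariant factors (1,1,1,1,1,1,1).

∂_2: C_2 → C_1 sends each 2-simplex [p,q,r] to [q,r] − [p,r] + [p,q]. For instance
  ∂abh = bh − ah + ab,
  ∂adh = dh − ah + ad.
As a 16×8 matrix over Z this has rank 8, with invariant factors (1,1,1,1,1,1,1,1).

Computing H_k = (kernel of ∂_k) / (image of ∂_{k+1}):

  H_0: rank C_0 − rank ∂_1 = 8 − 7 = 1, and the invariant factors of ∂_1 are all 1, so H_0 ≅ Z.
  H_1: rank ker ∂_1 − rank ∂_2 = (16 − 7) − 8 = 1, and the invariant factors of ∂_2 are all 1, so H_1 ≅ Z.
  H_2: rank ker ∂_2 − rank ∂_3 = (8 − 8) − 0 = 0, and there is no ∂_3, so H_2 ≅ 0.

As a check, the Euler characteristic is 8 − 16 + 8 = 0, which agrees with 1 − 1 + 0 = 0.

H_0 ≅ Z,  H_1 ≅ Z,  H_2 = 0.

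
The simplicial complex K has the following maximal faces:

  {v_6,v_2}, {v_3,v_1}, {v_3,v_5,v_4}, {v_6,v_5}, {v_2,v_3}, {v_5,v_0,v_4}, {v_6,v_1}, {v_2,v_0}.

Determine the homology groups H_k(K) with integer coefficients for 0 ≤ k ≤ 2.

H_0 ≅ Z,  H_1 ≅ Z^3,  H_2 = 0.

Order the vertices as v_0 < v_1 < v_2 < v_3 < v_4 < v_5 < v_6. Listing each simplex with vertices in this order, K has dimension 2 with simplices:

  0-simplices (7): [v_0], [v_1], [v_2], [v_3], [v_4], [v_5], [v_6]
  1-simplices (11): [v_0,v_2], [v_0,v_4], [v_0,v_5], [v_1,v_3], [v_1,v_6], [v_2,v_3], [v_2,v_6], [v_3,v_4], [v_3,v_5], [v_4,v_5], [v_5,v_6]
  2-simplices (2): [v_0,v_4,v_5], [v_3,v_4,v_5]

Hence C_0 ≅ Z^7, C_1 ≅ Z^11, C_2 ≅ Z^2.

∂_1: C_1 → C_0 sends each edge [p,q] (with p < q) to q − p. For instance
  ∂[v_3,v_5] = [v_5] − [v_3].
As a 7×11 matrix over Z this has rank 6, with invariant factors (1,1,1,1,1,1).

∂_2: C_2 → C_1 maps a triangle to the signed sum of its edges. For instance
  ∂[v_3,v_4,v_5] = [v_4,v_5] − [v_3,v_5] + [v_3,v_4],
  ∂[v_0,v_4,v_5] = [v_4,v_5] − [v_0,v_5] + [v_0,v_4].
The 11×2 boundary matrix has rank 2 and Smith normal form diag(1,1).

Computing H_k = (kernel of ∂_k) / (image of ∂_{k+1}):

  H_0: rank C_0 − rank ∂_1 = 7 − 6 = 1, and the invariant factors of ∂_1 are all 1, so H_0 = Z.
  H_1: rank ker ∂_1 − rank ∂_2 = (11 − 6) − 2 = 3, and the invariant factors of ∂_2 are all 1, so H_1 = Z^3.
  H_2: rank ker ∂_2 − rank ∂_3 = (2 − 2) − 0 = 0, and there is no ∂_3, so H_2 = 0.

As a check, the Euler characteristic is 7 − 11 + 2 = -2, which agrees with 1 − 3 + 0 = -2.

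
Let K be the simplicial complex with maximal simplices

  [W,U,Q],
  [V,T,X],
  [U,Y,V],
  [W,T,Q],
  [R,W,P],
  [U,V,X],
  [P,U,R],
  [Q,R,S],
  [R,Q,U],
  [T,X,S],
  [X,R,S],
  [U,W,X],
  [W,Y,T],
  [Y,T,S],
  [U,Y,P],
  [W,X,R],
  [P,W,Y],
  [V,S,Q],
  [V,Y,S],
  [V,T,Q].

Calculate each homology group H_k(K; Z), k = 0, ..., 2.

We work with the vertex ordering P < Q < R < S < T < U < V < W < X < Y. The simplices of K, each written with vertices in increasing order, are:

  0-simplices (10): P, Q, R, S, T, U, V, W, X, Y
  1-simplices (30): PR, PU, PW, PY, QR, QS, QT, QU, QV, QW, RS, RU, RW, RX, ST, SV, SX, SY, TV, TW, TX, TY, UV, UW, UX, UY, VX, VY, WX, WY
  2-simplices (20): PRU, PRW, PUY, PWY, QRS, QRU, QSV, QTV, QTW, QUW, RSX, RWX, STX, STY, SVY, TVX, TWY, UVX, UVY, UWX

giving chain groups C_0 ≅ Z^10, C_1 ≅ Z^30, C_2 ≅ Z^20.

∂_1: C_1 → C_0 sends each edge [p,q] (with p < q) to q − p. For instance
  ∂RU = U − R.
As a 10×30 matrix over Z this has rank 9, with invariant factors (1,1,1,1,1,1,1,1,1).

∂_2: C_2 → C_1 sends each 2-simplex [p,q,r] to [q,r] − [p,r] + [p,q]. For instance
  ∂STY = TY − SY + ST,
  ∂TWY = WY − TY + TW.
This gives a 30×20 integer matrix of rank 20; reducing to Smith normal form yields diagonal entries (1,1,1,1,1,1,1,1,1,1,1,1,1,1,1,1,1,1,1,2).

From H_k ≅ ker(∂_k) / im(∂_{k+1}) we obtain:

  H_0: rank C_0 − rank ∂_1 = 10 − 9 = 1, and the invariant factors of ∂_1 are all 1, so H_0 = Z.
  H_1: rank ker ∂_1 − rank ∂_2 = (30 − 9) − 20 = 1, and ∂_2 has invariant factor 2 > 1, so H_1 = Z ⊕ Z/2Z.
  H_2: rank ker ∂_2 − rank ∂_3 = (20 − 20) − 0 = 0, and there is no ∂_3, so H_2 = 0.

(K is a triangulation of the Klein bottle.)

H_0 = Z,  H_1 = Z ⊕ Z/2Z,  H_2 = 0.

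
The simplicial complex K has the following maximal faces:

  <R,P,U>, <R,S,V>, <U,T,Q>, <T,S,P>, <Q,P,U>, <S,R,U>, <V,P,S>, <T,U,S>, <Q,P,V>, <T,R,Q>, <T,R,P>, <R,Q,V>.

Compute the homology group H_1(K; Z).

K has 7 vertices, 18 edges, 12 triangles.
rank ∂_1 = 6, rank ∂_2 = 12 ⇒ b_1 = 18 − 6 − 12 = 0; ∂_2 has invariant factor(s) [2] giving torsion. So H_1 = Z/2.

H_1 = Z/2.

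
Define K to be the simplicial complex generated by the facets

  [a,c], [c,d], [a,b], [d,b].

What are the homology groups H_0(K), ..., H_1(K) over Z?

Take the total order a < b < c < d on the vertex set. Then K (dimension 1) consists of the simplices:

  0-simplices (4): a, b, c, d
  1-simplices (4): ab, ac, bd, cd

so the chain groups are C_0 ≅ Z^4, C_1 ≅ Z^4.

The boundary map ∂_1: C_1 → C_0 sends each edge [p,q] (with p < q) to q − p. For instance
  ∂ac = c − a.
The resulting 4×4 matrix has rank 3, and its Smith normal form has invariant factors (1,1,1).

Now H_k = ker ∂_k / im ∂_{k+1}, so:

  H_0: rank C_0 − rank ∂_1 = 4 − 3 = 1, and the invariant factors of ∂_1 are all 1, so H_0 = Z.
  H_1: rank ker ∂_1 − rank ∂_2 = (4 − 3) − 0 = 1, and there is no ∂_2, so H_1 = Z.

As a check, the Euler characteristic is 4 − 4 = 0, which agrees with 1 − 1 = 0.

H_0 = Z,  H_1 = Z.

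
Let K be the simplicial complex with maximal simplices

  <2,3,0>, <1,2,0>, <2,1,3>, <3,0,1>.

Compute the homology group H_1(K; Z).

H_1 = 0.

Order the vertices as 0 < 1 < 2 < 3. Listing each simplex with vertices in this order, K has dimension 2 with simplices:

  0-simplices (4): [0], [1], [2], [3]
  1-simplices (6): [0,1], [0,2], [0,3], [1,2], [1,3], [2,3]
  2-simplices (4): [0,1,2], [0,1,3], [0,2,3], [1,2,3]

Hence C_0 ≅ Z^4, C_1 ≅ Z^6, C_2 ≅ Z^4.

The boundary map ∂_1: C_1 → C_0 is given by ∂[p,q] = [q] − [p]. For instance
  ∂[1,2] = [2] − [1].
The resulting 4×6 matrix has rank 3, and its Smith normal form has invariant factors (1,1,1).

∂_2: C_2 → C_1 acts by ∂[p,q,r] = [q,r] − [p,r] + [p,q]. For instance
  ∂[1,2,3] = [2,3] − [1,3] + [1,2],
  ∂[0,1,3] = [1,3] − [0,3] + [0,1].
The resulting 6×4 matrix has rank 3, and its Smith normal form has invariant factors (1,1,1).

Reading off H_k = ker ∂_k / im ∂_{k+1}:

  H_1: rank ker ∂_1 − rank ∂_2 = (6 − 3) − 3 = 0, and the invariant factors of ∂_2 are all 1, so H_1 = 0.

(K is a triangulation of the 2-sphere S^2.)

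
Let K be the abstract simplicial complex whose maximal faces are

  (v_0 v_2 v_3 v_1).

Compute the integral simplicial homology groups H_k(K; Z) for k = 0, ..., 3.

H_0 = Z,  H_1 = 0,  H_2 = 0,  H_3 = 0.

Take the total order v_0 < v_1 < v_2 < v_3 on the vertex set. Then K (dimension 3) consists of the simplices:

  0-simplices (4): [v_0], [v_1], [v_2], [v_3]
  1-simplices (6): [v_0,v_1], [v_0,v_2], [v_0,v_3], [v_1,v_2], [v_1,v_3], [v_2,v_3]
  2-simplices (4): [v_0,v_1,v_2], [v_0,v_1,v_3], [v_0,v_2,v_3], [v_1,v_2,v_3]
  3-simplices (1): [v_0,v_1,v_2,v_3]

so the chain groups are C_0 ≅ Z^4, C_1 ≅ Z^6, C_2 ≅ Z^4, C_3 ≅ Z^1.

∂_1: C_1 → C_0 is given by ∂[p,q] = [q] − [p].
The resulting 4×6 matrix has rank 3, and its Smith normal form has invariant factors (1,1,1).

∂_2: C_2 → C_1 sends each 2-simplex [p,q,r] to [q,r] − [p,r] + [p,q]. For instance
  ∂[v_0,v_1,v_2] = [v_1,v_2] − [v_0,v_2] + [v_0,v_1],
  ∂[v_1,v_2,v_3] = [v_2,v_3] − [v_1,v_3] + [v_1,v_2].
This gives a 6×4 integer matrix of rank 3; reducing to Smith normal form yields diagonal entries (1,1,1).

Boundary ∂_3: C_3 → C_2 sends each 3-simplex σ to the alternating sum Σ_i (−1)^i (σ with its i-th vertex removed). For instance
  ∂[v_0,v_1,v_2,v_3] = [v_1,v_2,v_3] − [v_0,v_2,v_3] + [v_0,v_1,v_3] − [v_0,v_1,v_2].
The 4×1 boundary matrix has rank 1 and Smith normal form diag(1).

From H_k ≅ ker(∂_k) / im(∂_{k+1}) we obtain:

  H_0: rank C_0 − rank ∂_1 = 4 − 3 = 1, and the invariant factors of ∂_1 are all 1, so H_0 = Z.
  H_1: rank ker ∂_1 − rank ∂_2 = (6 − 3) − 3 = 0, and the invariant factors of ∂_2 are all 1, so H_1 = 0.
  H_2: rank ker ∂_2 − rank ∂_3 = (4 − 3) − 1 = 0, and the invariant factors of ∂_3 are all 1, so H_2 = 0.
  H_3: rank ker ∂_3 − rank ∂_4 = (1 − 1) − 0 = 0, and there is no ∂_4, so H_3 = 0.

As a check, the Euler characteristic is 4 − 6 + 4 − 1 = 1, which agrees with 1 − 0 + 0 − 0 = 1.
(K is a triangulation of the 3-simplex.)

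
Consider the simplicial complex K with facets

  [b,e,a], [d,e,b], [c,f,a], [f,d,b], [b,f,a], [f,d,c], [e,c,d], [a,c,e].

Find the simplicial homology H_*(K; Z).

H_0 = Z,  H_1 = 0,  H_2 = Z.

Fix the vertex order a < b < c < d < e < f and write every simplex with vertices in increasing order. Then dim K = 2 and the simplices of K are:

  0-simplices (6): a, b, c, d, e, f
  1-simplices (12): ab, ac, ae, af, bd, be, bf, cd, ce, cf, de, df
  2-simplices (8): abe, abf, ace, acf, bde, bdf, cde, cdf

Hence C_0 ≅ Z^6, C_1 ≅ Z^12, C_2 ≅ Z^8.

Boundary ∂_1: C_1 → C_0 maps an edge to its endpoints' difference, ∂[p,q] = q − p. For instance
  ∂ac = c − a.
This gives a 6×12 integer matrix of rank 5; reducing to Smith normal form yields diagonal entries (1,1,1,1,1).

∂_2: C_2 → C_1 acts by ∂[p,q,r] = [q,r] − [p,r] + [p,q]. For instance
  ∂bdf = df − bf + bd,
  ∂ace = ce − ae + ac.
This gives a 12×8 integer matrix of rank 7; reducing to Smith normal form yields diagonal entries (1,1,1,1,1,1,1).

Computing H_k = (kernel of ∂_k) / (image of ∂_{k+1}):

  H_0: rank C_0 − rank ∂_1 = 6 − 5 = 1, and the invariant factors of ∂_1 are all 1, so H_0 ≅ Z.
  H_1: rank ker ∂_1 − rank ∂_2 = (12 − 5) − 7 = 0, and the invariant factors of ∂_2 are all 1, so H_1 ≅ 0.
  H_2: rank ker ∂_2 − rank ∂_3 = (8 − 7) − 0 = 1, and there is no ∂_3, so H_2 ≅ Z.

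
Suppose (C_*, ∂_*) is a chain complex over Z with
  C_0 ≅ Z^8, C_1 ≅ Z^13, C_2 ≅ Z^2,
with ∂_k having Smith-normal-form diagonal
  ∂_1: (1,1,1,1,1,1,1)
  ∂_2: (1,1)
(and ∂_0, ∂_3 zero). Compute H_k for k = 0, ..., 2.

H_0: b_0 = 8 − 0 − 7 = 1; torsion from ∂_1 factors > 1: none. So H_0 ≅ Z.
H_1: b_1 = 13 − 7 − 2 = 4; torsion from ∂_2 factors > 1: none. So H_1 ≅ Z^4.
H_2: b_2 = 2 − 2 − 0 = 0; torsion from ∂_3 factors > 1: none. So H_2 ≅ 0.

H_0 ≅ Z,  H_1 ≅ Z^4,  H_2 = 0.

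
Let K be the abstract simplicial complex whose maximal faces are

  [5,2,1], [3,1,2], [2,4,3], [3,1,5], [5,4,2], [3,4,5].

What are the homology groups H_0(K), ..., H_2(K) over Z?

Take the total order 1 < 2 < 3 < 4 < 5 on the vertex set. Then K (dimension 2) consists of the simplices:

  0-simplices (5): [1], [2], [3], [4], [5]
  1-simplices (9): [1,2], [1,3], [1,5], [2,3], [2,4], [2,5], [3,4], [3,5], [4,5]
  2-simplices (6): [1,2,3], [1,2,5], [1,3,5], [2,3,4], [2,4,5], [3,4,5]

so the chain groups are C_0 ≅ Z^5, C_1 ≅ Z^9, C_2 ≅ Z^6.

Boundary ∂_1: C_1 → C_0 is given by ∂[p,q] = [q] − [p]. For instance
  ∂[2,5] = [5] − [2].
As a 5×9 matrix over Z this has rank 4, with invariant factors (1,1,1,1).

Boundary ∂_2: C_2 → C_1 acts by ∂[p,q,r] = [q,r] − [p,r] + [p,q]. For instance
  ∂[1,2,3] = [2,3] − [1,3] + [1,2],
  ∂[3,4,5] = [4,5] − [3,5] + [3,4].
The 9×6 boundary matrix has rank 5 and Smith normal form diag(1,1,1,1,1).

Computing H_k = (kernel of ∂_k) / (image of ∂_{k+1}):

  H_0: rank C_0 − rank ∂_1 = 5 − 4 = 1, and the invariant factors of ∂_1 are all 1, so H_0 ≅ Z.
  H_1: rank ker ∂_1 − rank ∂_2 = (9 − 4) − 5 = 0, and the invariant factors of ∂_2 are all 1, so H_1 ≅ 0.
  H_2: rank ker ∂_2 − rank ∂_3 = (6 − 5) − 0 = 1, and there is no ∂_3, so H_2 ≅ Z.

As a check, the Euler characteristic is 5 − 9 + 6 = 2, which agrees with 1 − 0 + 1 = 2.

H_0 ≅ Z,  H_1 = 0,  H_2 ≅ Z.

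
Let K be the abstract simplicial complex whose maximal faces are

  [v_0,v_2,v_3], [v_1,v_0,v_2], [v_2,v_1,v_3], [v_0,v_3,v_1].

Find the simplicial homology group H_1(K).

H_1 = 0.

Fix the vertex order v_0 < v_1 < v_2 < v_3 and write every simplex with vertices in increasing order. Then dim K = 2 and the simplices of K are:

  0-simplices (4): [v_0], [v_1], [v_2], [v_3]
  1-simplices (6): [v_0,v_1], [v_0,v_2], [v_0,v_3], [v_1,v_2], [v_1,v_3], [v_2,v_3]
  2-simplices (4): [v_0,v_1,v_2], [v_0,v_1,v_3], [v_0,v_2,v_3], [v_1,v_2,v_3]

Hence C_0 ≅ Z^4, C_1 ≅ Z^6, C_2 ≅ Z^4.

∂_1: C_1 → C_0 sends each edge [p,q] (with p < q) to q − p.
This gives a 4×6 integer matrix of rank 3; reducing to Smith normal form yields diagonal entries (1,1,1).

Boundary ∂_2: C_2 → C_1 acts by ∂[p,q,r] = [q,r] − [p,r] + [p,q]. For instance
  ∂[v_0,v_2,v_3] = [v_2,v_3] − [v_0,v_3] + [v_0,v_2],
  ∂[v_0,v_1,v_2] = [v_1,v_2] − [v_0,v_2] + [v_0,v_1].
The 6×4 boundary matrix has rank 3 and Smith normal form diag(1,1,1).

From H_k ≅ ker(∂_k) / im(∂_{k+1}) we obtain:

  H_1: rank ker ∂_1 − rank ∂_2 = (6 − 3) − 3 = 0, and the invariant factors of ∂_2 are all 1, so H_1 ≅ 0.

(K is a triangulation of the 2-sphere S^2.)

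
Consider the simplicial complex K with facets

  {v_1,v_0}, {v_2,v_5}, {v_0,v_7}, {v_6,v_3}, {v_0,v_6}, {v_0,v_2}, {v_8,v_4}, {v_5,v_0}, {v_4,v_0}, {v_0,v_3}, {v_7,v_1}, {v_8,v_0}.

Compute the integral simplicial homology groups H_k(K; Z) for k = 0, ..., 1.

Take the total order v_0 < v_1 < v_2 < v_3 < v_4 < v_5 < v_6 < v_7 < v_8 on the vertex set. Then K (dimension 1) consists of the simplices:

  0-simplices (9): [v_0], [v_1], [v_2], [v_3], [v_4], [v_5], [v_6], [v_7], [v_8]
  1-simplices (12): [v_0,v_1], [v_0,v_2], [v_0,v_3], [v_0,v_4], [v_0,v_5], [v_0,v_6], [v_0,v_7], [v_0,v_8], [v_1,v_7], [v_2,v_5], [v_3,v_6], [v_4,v_8]

Hence C_0 ≅ Z^9, C_1 ≅ Z^12.

Boundary ∂_1: C_1 → C_0 is given by ∂[p,q] = [q] − [p].
This gives a 9×12 integer matrix of rank 8; reducing to Smith normal form yields diagonal entries (1,1,1,1,1,1,1,1).

Reading off H_k = ker ∂_k / im ∂_{k+1}:

  H_0: rank C_0 − rank ∂_1 = 9 − 8 = 1, and the invariant factors of ∂_1 are all 1, so H_0 = Z.
  H_1: rank ker ∂_1 − rank ∂_2 = (12 − 8) − 0 = 4, and there is no ∂_2, so H_1 = Z^4.

H_0 ≅ Z,  H_1 ≅ Z^4.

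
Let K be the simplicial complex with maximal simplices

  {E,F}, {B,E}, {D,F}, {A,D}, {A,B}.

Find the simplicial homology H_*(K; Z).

H_0 ≅ Z,  H_1 ≅ Z.

Take the total order A < B < D < E < F on the vertex set. Then K (dimension 1) consists of the simplices:

  0-simplices (5): A, B, D, E, F
  1-simplices (5): AB, AD, BE, DF, EF

giving chain groups C_0 ≅ Z^5, C_1 ≅ Z^5.

The boundary map ∂_1: C_1 → C_0 maps an edge to its endpoints' difference, ∂[p,q] = q − p. For instance
  ∂AB = B − A.
This gives a 5×5 integer matrix of rank 4; reducing to Smith normal form yields diagonal entries (1,1,1,1).

Reading off H_k = ker ∂_k / im ∂_{k+1}:

  H_0: rank C_0 − rank ∂_1 = 5 − 4 = 1, and the invariant factors of ∂_1 are all 1, so H_0 ≅ Z.
  H_1: rank ker ∂_1 − rank ∂_2 = (5 − 4) − 0 = 1, and there is no ∂_2, so H_1 ≅ Z.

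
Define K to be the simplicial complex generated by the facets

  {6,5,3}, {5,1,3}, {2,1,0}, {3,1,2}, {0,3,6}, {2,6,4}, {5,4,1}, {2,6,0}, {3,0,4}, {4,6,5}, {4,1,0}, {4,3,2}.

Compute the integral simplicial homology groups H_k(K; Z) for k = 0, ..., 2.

H_0 ≅ Z,  H_1 ≅ Z/2,  H_2 = 0.

K has 7 vertices, 18 edges, 12 triangles.
rank ∂_0 = 0, rank ∂_1 = 6 ⇒ b_0 = 7 − 0 − 6 = 1; all invariant factors of ∂_1 are 1 so no torsion. So H_0 = Z.
rank ∂_1 = 6, rank ∂_2 = 12 ⇒ b_1 = 18 − 6 − 12 = 0; ∂_2 has invariant factor(s) [2] giving torsion. So H_1 = Z/2.
rank ∂_2 = 12, rank ∂_3 = 0 ⇒ b_2 = 12 − 12 − 0 = 0. So H_2 = 0.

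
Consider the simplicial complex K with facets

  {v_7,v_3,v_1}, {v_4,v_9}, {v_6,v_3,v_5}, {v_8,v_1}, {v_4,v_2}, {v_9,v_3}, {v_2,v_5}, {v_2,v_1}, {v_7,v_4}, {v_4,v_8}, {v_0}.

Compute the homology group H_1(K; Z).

H_1 ≅ Z^4.

Fix the vertex order v_0 < v_1 < v_2 < v_3 < v_4 < v_5 < v_6 < v_7 < v_8 < v_9 and write every simplex with vertices in increasing order. Then dim K = 2 and the simplices of K are:

  0-simplices (10): [v_0], [v_1], [v_2], [v_3], [v_4], [v_5], [v_6], [v_7], [v_8], [v_9]
  1-simplices (14): [v_1,v_2], [v_1,v_3], [v_1,v_7], [v_1,v_8], [v_2,v_4], [v_2,v_5], [v_3,v_5], [v_3,v_6], [v_3,v_7], [v_3,v_9], [v_4,v_7], [v_4,v_8], [v_4,v_9], [v_5,v_6]
  2-simplices (2): [v_1,v_3,v_7], [v_3,v_5,v_6]

Hence C_0 ≅ Z^10, C_1 ≅ Z^14, C_2 ≅ Z^2.

Boundary ∂_1: C_1 → C_0 sends each edge [p,q] (with p < q) to q − p. For instance
  ∂[v_1,v_7] = [v_7] − [v_1].
The 10×14 boundary matrix has rank 8 and Smith normal form diag(1,1,1,1,1,1,1,1).

The boundary map ∂_2: C_2 → C_1 sends each 2-simplex [p,q,r] to [q,r] − [p,r] + [p,q]. For instance
  ∂[v_3,v_5,v_6] = [v_5,v_6] − [v_3,v_6] + [v_3,v_5],
  ∂[v_1,v_3,v_7] = [v_3,v_7] − [v_1,v_7] + [v_1,v_3].
The 14×2 boundary matrix has rank 2 and Smith normal form diag(1,1).

From H_k ≅ ker(∂_k) / im(∂_{k+1}) we obtain:

  H_1: rank ker ∂_1 − rank ∂_2 = (14 − 8) − 2 = 4, and the invariant factors of ∂_2 are all 1, so H_1 = Z^4.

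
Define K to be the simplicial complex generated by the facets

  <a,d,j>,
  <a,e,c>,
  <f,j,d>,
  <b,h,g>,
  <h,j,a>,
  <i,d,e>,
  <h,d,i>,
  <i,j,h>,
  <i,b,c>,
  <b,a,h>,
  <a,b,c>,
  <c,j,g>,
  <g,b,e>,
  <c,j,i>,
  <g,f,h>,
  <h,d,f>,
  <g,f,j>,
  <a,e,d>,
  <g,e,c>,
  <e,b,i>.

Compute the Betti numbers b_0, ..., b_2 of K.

Fix the vertex order a < b < c < d < e < f < g < h < i < j and write every simplex with vertices in increasing order. Then dim K = 2 and the simplices of K are:

  0-simplices (10): a, b, c, d, e, f, g, h, i, j
  1-simplices (30): ab, ac, ad, ae, ah, aj, bc, be, bg, bh, bi, ce, cg, ci, cj, de, df, dh, di, dj, eg, ei, fg, fh, fj, gh, gj, hi, hj, ij
  2-simplices (20): abc, abh, ace, ade, adj, ahj, bci, beg, bei, bgh, ceg, cgj, cij, dei, dfh, dfj, dhi, fgh, fgj, hij

so the chain groups are C_0 ≅ Z^10, C_1 ≅ Z^30, C_2 ≅ Z^20.

∂_1: C_1 → C_0 is given by ∂[p,q] = [q] − [p].
The 10×30 boundary matrix has rank 9 and Smith normal form diag(1,1,1,1,1,1,1,1,1).

The boundary map ∂_2: C_2 → C_1 maps a triangle to the signed sum of its edges. For instance
  ∂adj = dj − aj + ad,
  ∂bci = ci − bi + bc.
The resulting 30×20 matrix has rank 20, and its Smith normal form has invariant factors (1,1,1,1,1,1,1,1,1,1,1,1,1,1,1,1,1,1,1,2).

Now H_k = ker ∂_k / im ∂_{k+1}, so:

  H_0: rank C_0 − rank ∂_1 = 10 − 9 = 1, and the invariant factors of ∂_1 are all 1, so H_0 = Z.
  H_1: rank ker ∂_1 − rank ∂_2 = (30 − 9) − 20 = 1, and ∂_2 has invariant factor 2 > 1, so H_1 = Z ⊕ Z/2Z.
  H_2: rank ker ∂_2 − rank ∂_3 = (20 − 20) − 0 = 0, and there is no ∂_3, so H_2 = 0.

Hence the Betti numbers are b_0 = 1, b_1 = 1, b_2 = 0.

b_0 = 1, b_1 = 1, b_2 = 0.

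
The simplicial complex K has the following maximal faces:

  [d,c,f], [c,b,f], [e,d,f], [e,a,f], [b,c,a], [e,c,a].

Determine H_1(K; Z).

H_1 ≅ Z.

Take the total order a < b < c < d < e < f on the vertex set. Then K (dimension 2) consists of the simplices:

  0-simplices (6): a, b, c, d, e, f
  1-simplices (12): ab, ac, ae, af, bc, bf, cd, ce, cf, de, df, ef
  2-simplices (6): abc, ace, aef, bcf, cdf, def

giving chain groups C_0 ≅ Z^6, C_1 ≅ Z^12, C_2 ≅ Z^6.

The boundary map ∂_1: C_1 → C_0 sends each edge [p,q] (with p < q) to q − p.
The resulting 6×12 matrix has rank 5, and its Smith normal form has invariant factors (1,1,1,1,1).

The boundary map ∂_2: C_2 → C_1 maps a triangle to the signed sum of its edges. For instance
  ∂bcf = cf − bf + bc,
  ∂def = ef − df + de.
The 12×6 boundary matrix has rank 6 and Smith normal form diag(1,1,1,1,1,1).

From H_k ≅ ker(∂_k) / im(∂_{k+1}) we obtain:

  H_1: rank ker ∂_1 − rank ∂_2 = (12 − 5) − 6 = 1, and the invariant factors of ∂_2 are all 1, so H_1 ≅ Z.

(K is a triangulation of the cylinder S^1 x I.)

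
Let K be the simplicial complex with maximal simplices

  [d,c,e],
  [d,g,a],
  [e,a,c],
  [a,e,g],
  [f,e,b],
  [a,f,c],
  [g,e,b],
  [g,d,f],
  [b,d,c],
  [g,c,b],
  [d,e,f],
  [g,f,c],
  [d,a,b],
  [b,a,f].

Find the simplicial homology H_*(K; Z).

Order the vertices as a < b < c < d < e < f < g. Listing each simplex with vertices in this order, K has dimension 2 with simplices:

  0-simplices (7): a, b, c, d, e, f, g
  1-simplices (21): ab, ac, ad, ae, af, ag, bc, bd, be, bf, bg, cd, ce, cf, cg, de, df, dg, ef, eg, fg
  2-simplices (14): abd, abf, ace, acf, adg, aeg, bcd, bcg, bef, beg, cde, cfg, def, dfg

Hence C_0 ≅ Z^7, C_1 ≅ Z^21, C_2 ≅ Z^14.

Boundary ∂_1: C_1 → C_0 sends each edge [p,q] (with p < q) to q − p. For instance
  ∂be = e − b.
The 7×21 boundary matrix has rank 6 and Smith normal form diag(1,1,1,1,1,1).

Boundary ∂_2: C_2 → C_1 acts by ∂[p,q,r] = [q,r] − [p,r] + [p,q]. For instance
  ∂ace = ce − ae + ac,
  ∂cfg = fg − cg + cf.
This gives a 21×14 integer matrix of rank 13; reducing to Smith normal form yields diagonal entries (1,1,1,1,1,1,1,1,1,1,1,1,1).

Now H_k = ker ∂_k / im ∂_{k+1}, so:

  H_0: rank C_0 − rank ∂_1 = 7 − 6 = 1, and the invariant factors of ∂_1 are all 1, so H_0 = Z.
  H_1: rank ker ∂_1 − rank ∂_2 = (21 − 6) − 13 = 2, and the invariant factors of ∂_2 are all 1, so H_1 = Z^2.
  H_2: rank ker ∂_2 − rank ∂_3 = (14 − 13) − 0 = 1, and there is no ∂_3, so H_2 = Z.

As a check, the Euler characteristic is 7 − 21 + 14 = 0, which agrees with 1 − 2 + 1 = 0.

H_0 ≅ Z,  H_1 ≅ Z^2,  H_2 ≅ Z.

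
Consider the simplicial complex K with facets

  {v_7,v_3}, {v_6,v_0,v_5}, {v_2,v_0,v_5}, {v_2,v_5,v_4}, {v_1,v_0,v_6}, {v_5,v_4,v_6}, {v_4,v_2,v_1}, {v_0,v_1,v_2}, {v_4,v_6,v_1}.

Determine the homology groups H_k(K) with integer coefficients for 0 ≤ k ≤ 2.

Fix the vertex order v_0 < v_1 < v_2 < v_3 < v_4 < v_5 < v_6 < v_7 and write every simplex with vertices in increasing order. Then dim K = 2 and the simplices of K are:

  0-simplices (8): [v_0], [v_1], [v_2], [v_3], [v_4], [v_5], [v_6], [v_7]
  1-simplices (13): [v_0,v_1], [v_0,v_2], [v_0,v_5], [v_0,v_6], [v_1,v_2], [v_1,v_4], [v_1,v_6], [v_2,v_4], [v_2,v_5], [v_3,v_7], [v_4,v_5], [v_4,v_6], [v_5,v_6]
  2-simplices (8): [v_0,v_1,v_2], [v_0,v_1,v_6], [v_0,v_2,v_5], [v_0,v_5,v_6], [v_1,v_2,v_4], [v_1,v_4,v_6], [v_2,v_4,v_5], [v_4,v_5,v_6]

Hence C_0 ≅ Z^8, C_1 ≅ Z^13, C_2 ≅ Z^8.

Boundary ∂_1: C_1 → C_0 is given by ∂[p,q] = [q] − [p]. For instance
  ∂[v_2,v_5] = [v_5] − [v_2].
The resulting 8×13 matrix has rank 6, and its Smith normal form has invariant factors (1,1,1,1,1,1).

∂_2: C_2 → C_1 maps a triangle to the signed sum of its edges. For instance
  ∂[v_0,v_5,v_6] = [v_5,v_6] − [v_0,v_6] + [v_0,v_5],
  ∂[v_1,v_2,v_4] = [v_2,v_4] − [v_1,v_4] + [v_1,v_2].
As a 13×8 matrix over Z this has rank 7, with invariant factors (1,1,1,1,1,1,1).

Computing H_k = (kernel of ∂_k) / (image of ∂_{k+1}):

  H_0: rank C_0 − rank ∂_1 = 8 − 6 = 2, and the invariant factors of ∂_1 are all 1, so H_0 ≅ Z^2.
  H_1: rank ker ∂_1 − rank ∂_2 = (13 − 6) − 7 = 0, and the invariant factors of ∂_2 are all 1, so H_1 ≅ 0.
  H_2: rank ker ∂_2 − rank ∂_3 = (8 − 7) − 0 = 1, and there is no ∂_3, so H_2 ≅ Z.

H_0 = Z^2,  H_1 = 0,  H_2 = Z.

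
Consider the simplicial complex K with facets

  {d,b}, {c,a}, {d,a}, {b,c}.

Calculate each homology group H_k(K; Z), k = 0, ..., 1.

H_0 = Z,  H_1 = Z.

Order the vertices as a < b < c < d. Listing each simplex with vertices in this order, K has dimension 1 with simplices:

  0-simplices (4): a, b, c, d
  1-simplices (4): ac, ad, bc, bd

giving chain groups C_0 ≅ Z^4, C_1 ≅ Z^4.

Boundary ∂_1: C_1 → C_0 maps an edge to its endpoints' difference, ∂[p,q] = q − p. For instance
  ∂bc = c − b.
As a 4×4 matrix over Z this has rank 3, with invariant factors (1,1,1).

Now H_k = ker ∂_k / im ∂_{k+1}, so:

  H_0: rank C_0 − rank ∂_1 = 4 − 3 = 1, and the invariant factors of ∂_1 are all 1, so H_0 ≅ Z.
  H_1: rank ker ∂_1 − rank ∂_2 = (4 − 3) − 0 = 1, and there is no ∂_2, so H_1 ≅ Z.

As a check, the Euler characteristic is 4 − 4 = 0, which agrees with 1 − 1 = 0.
(K is a triangulation of the circle S^1.)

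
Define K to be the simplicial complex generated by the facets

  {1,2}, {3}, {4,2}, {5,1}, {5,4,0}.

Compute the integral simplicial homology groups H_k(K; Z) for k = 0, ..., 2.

Order the vertices as 0 < 1 < 2 < 3 < 4 < 5. Listing each simplex with vertices in this order, K has dimension 2 with simplices:

  0-simplices (6): [0], [1], [2], [3], [4], [5]
  1-simplices (6): [0,4], [0,5], [1,2], [1,5], [2,4], [4,5]
  2-simplices (1): [0,4,5]

Hence C_0 ≅ Z^6, C_1 ≅ Z^6, C_2 ≅ Z^1.

Boundary ∂_1: C_1 → C_0 is given by ∂[p,q] = [q] − [p].
This gives a 6×6 integer matrix of rank 4; reducing to Smith normal form yields diagonal entries (1,1,1,1).

Boundary ∂_2: C_2 → C_1 acts by ∂[p,q,r] = [q,r] − [p,r] + [p,q]. For instance
  ∂[0,4,5] = [4,5] − [0,5] + [0,4].
This gives a 6×1 integer matrix of rank 1; reducing to Smith normal form yields diagonal entries (1).

Reading off H_k = ker ∂_k / im ∂_{k+1}:

  H_0: rank C_0 − rank ∂_1 = 6 − 4 = 2, and the invariant factors of ∂_1 are all 1, so H_0 ≅ Z^2.
  H_1: rank ker ∂_1 − rank ∂_2 = (6 − 4) − 1 = 1, and the invariant factors of ∂_2 are all 1, so H_1 ≅ Z.
  H_2: rank ker ∂_2 − rank ∂_3 = (1 − 1) − 0 = 0, and there is no ∂_3, so H_2 ≅ 0.

H_0 = Z^2,  H_1 = Z,  H_2 = 0.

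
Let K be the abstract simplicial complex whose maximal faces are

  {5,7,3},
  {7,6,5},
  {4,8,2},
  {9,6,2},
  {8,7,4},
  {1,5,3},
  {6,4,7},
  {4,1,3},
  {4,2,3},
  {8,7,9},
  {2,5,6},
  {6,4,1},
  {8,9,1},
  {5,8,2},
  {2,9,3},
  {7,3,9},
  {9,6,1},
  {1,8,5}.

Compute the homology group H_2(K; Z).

Take the total order 1 < 2 < 3 < 4 < 5 < 6 < 7 < 8 < 9 on the vertex set. Then K (dimension 2) consists of the simplices:

  0-simplices (9): [1], [2], [3], [4], [5], [6], [7], [8], [9]
  1-simplices (27): (27 of them)
  2-simplices (18): [1,3,4], [1,3,5], [1,4,6], [1,5,8], [1,6,9], [1,8,9], [2,3,4], [2,3,9], [2,4,8], [2,5,6], [2,5,8], [2,6,9], [3,5,7], [3,7,9], [4,6,7], [4,7,8], [5,6,7], [7,8,9]

giving chain groups C_0 ≅ Z^9, C_1 ≅ Z^27, C_2 ≅ Z^18.

Boundary ∂_1: C_1 → C_0 is given by ∂[p,q] = [q] − [p].
This gives a 9×27 integer matrix of rank 8; reducing to Smith normal form yields diagonal entries (1,1,1,1,1,1,1,1).

The boundary map ∂_2: C_2 → C_1 maps a triangle to the signed sum of its edges. For instance
  ∂[2,5,8] = [5,8] − [2,8] + [2,5],
  ∂[1,6,9] = [6,9] − [1,9] + [1,6].
The 27×18 boundary matrix has rank 17 and Smith normal form diag(1,1,1,1,1,1,1,1,1,1,1,1,1,1,1,1,1).

Computing H_k = (kernel of ∂_k) / (image of ∂_{k+1}):

  H_2: rank ker ∂_2 − rank ∂_3 = (18 − 17) − 0 = 1, and there is no ∂_3, so H_2 ≅ Z.

H_2 ≅ Z.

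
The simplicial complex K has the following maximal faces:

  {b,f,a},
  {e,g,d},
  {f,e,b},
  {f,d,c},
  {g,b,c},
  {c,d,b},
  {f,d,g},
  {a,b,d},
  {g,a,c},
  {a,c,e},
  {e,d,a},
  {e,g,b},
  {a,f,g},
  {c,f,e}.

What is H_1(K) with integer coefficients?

We work with the vertex ordering a < b < c < d < e < f < g. The simplices of K, each written with vertices in increasing order, are:

  0-simplices (7): a, b, c, d, e, f, g
  1-simplices (21): ab, ac, ad, ae, af, ag, bc, bd, be, bf, bg, cd, ce, cf, cg, de, df, dg, ef, eg, fg
  2-simplices (14): abd, abf, ace, acg, ade, afg, bcd, bcg, bef, beg, cdf, cef, deg, dfg

giving chain groups C_0 ≅ Z^7, C_1 ≅ Z^21, C_2 ≅ Z^14.

The boundary map ∂_1: C_1 → C_0 sends each edge [p,q] (with p < q) to q − p. For instance
  ∂cd = d − c.
This gives a 7×21 integer matrix of rank 6; reducing to Smith normal form yields diagonal entries (1,1,1,1,1,1).

The boundary map ∂_2: C_2 → C_1 acts by ∂[p,q,r] = [q,r] − [p,r] + [p,q]. For instance
  ∂dfg = fg − dg + df,
  ∂ace = ce − ae + ac.
The 21×14 boundary matrix has rank 13 and Smith normal form diag(1,1,1,1,1,1,1,1,1,1,1,1,1).

Computing H_k = (kernel of ∂_k) / (image of ∂_{k+1}):

  H_1: rank ker ∂_1 − rank ∂_2 = (21 − 6) − 13 = 2, and the invariant factors of ∂_2 are all 1, so H_1 = Z^2.

H_1 ≅ Z^2.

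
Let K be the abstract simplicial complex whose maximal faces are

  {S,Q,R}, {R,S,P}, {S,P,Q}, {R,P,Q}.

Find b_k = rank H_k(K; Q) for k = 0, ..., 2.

b_0 = 1, b_1 = 0, b_2 = 1.

Fix the vertex order P < Q < R < S and write every simplex with vertices in increasing order. Then dim K = 2 and the simplices of K are:

  0-simplices (4): P, Q, R, S
  1-simplices (6): PQ, PR, PS, QR, QS, RS
  2-simplices (4): PQR, PQS, PRS, QRS

Hence C_0 ≅ Z^4, C_1 ≅ Z^6, C_2 ≅ Z^4.

∂_1: C_1 → C_0 is given by ∂[p,q] = [q] − [p].
The 4×6 boundary matrix has rank 3 and Smith normal form diag(1,1,1).

Boundary ∂_2: C_2 → C_1 sends each 2-simplex [p,q,r] to [q,r] − [p,r] + [p,q]. For instance
  ∂QRS = RS − QS + QR,
  ∂PQR = QR − PR + PQ.
The resulting 6×4 matrix has rank 3, and its Smith normal form has invariant factors (1,1,1).

Now H_k = ker ∂_k / im ∂_{k+1}, so:

  H_0: rank C_0 − rank ∂_1 = 4 − 3 = 1, and the invariant factors of ∂_1 are all 1, so H_0 = Z.
  H_1: rank ker ∂_1 − rank ∂_2 = (6 − 3) − 3 = 0, and the invariant factors of ∂_2 are all 1, so H_1 = 0.
  H_2: rank ker ∂_2 − rank ∂_3 = (4 − 3) − 0 = 1, and there is no ∂_3, so H_2 = Z.

(K is a triangulation of the 2-sphere S^2.)

Hence the Betti numbers are b_0 = 1, b_1 = 0, b_2 = 1.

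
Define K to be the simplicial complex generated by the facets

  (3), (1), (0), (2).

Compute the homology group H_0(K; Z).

We work with the vertex ordering 0 < 1 < 2 < 3. The simplices of K, each written with vertices in increasing order, are:

  0-simplices (4): [0], [1], [2], [3]

giving chain groups C_0 ≅ Z^4.

Reading off H_k = ker ∂_k / im ∂_{k+1}:

  H_0: rank C_0 − rank ∂_1 = 4 − 0 = 4, and there is no ∂_1, so H_0 = Z^4.

H_0 = Z^4.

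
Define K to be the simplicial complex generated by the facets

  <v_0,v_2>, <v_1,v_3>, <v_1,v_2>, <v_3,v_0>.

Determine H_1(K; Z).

Fix the vertex order v_0 < v_1 < v_2 < v_3 and write every simplex with vertices in increasing order. Then dim K = 1 and the simplices of K are:

  0-simplices (4): [v_0], [v_1], [v_2], [v_3]
  1-simplices (4): [v_0,v_2], [v_0,v_3], [v_1,v_2], [v_1,v_3]

so the chain groups are C_0 ≅ Z^4, C_1 ≅ Z^4.

∂_1: C_1 → C_0 maps an edge to its endpoints' difference, ∂[p,q] = q − p. For instance
  ∂[v_0,v_3] = [v_3] − [v_0].
The 4×4 boundary matrix has rank 3 and Smith normal form diag(1,1,1).

Reading off H_k = ker ∂_k / im ∂_{k+1}:

  H_1: rank ker ∂_1 − rank ∂_2 = (4 − 3) − 0 = 1, and there is no ∂_2, so H_1 = Z.

(K is a triangulation of the circle S^1.)

H_1 ≅ Z.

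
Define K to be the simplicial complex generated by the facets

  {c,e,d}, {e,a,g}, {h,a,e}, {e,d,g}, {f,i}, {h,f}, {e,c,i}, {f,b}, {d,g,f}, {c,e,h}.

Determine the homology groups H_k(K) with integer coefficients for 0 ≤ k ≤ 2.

H_0 ≅ Z,  H_1 ≅ Z^2,  H_2 = 0.

Take the total order a < b < c < d < e < f < g < h < i on the vertex set. Then K (dimension 2) consists of the simplices:

  0-simplices (9): a, b, c, d, e, f, g, h, i
  1-simplices (17): ae, ag, ah, bf, cd, ce, ch, ci, de, df, dg, eg, eh, ei, fg, fh, fi
  2-simplices (7): aeg, aeh, cde, ceh, cei, deg, dfg

giving chain groups C_0 ≅ Z^9, C_1 ≅ Z^17, C_2 ≅ Z^7.

Boundary ∂_1: C_1 → C_0 sends each edge [p,q] (with p < q) to q − p. For instance
  ∂ch = h − c.
As a 9×17 matrix over Z this has rank 8, with invariant factors (1,1,1,1,1,1,1,1).

∂_2: C_2 → C_1 sends each 2-simplex [p,q,r] to [q,r] − [p,r] + [p,q]. For instance
  ∂aeh = eh − ah + ae,
  ∂ceh = eh − ch + ce.
The resulting 17×7 matrix has rank 7, and its Smith normal form has invariant factors (1,1,1,1,1,1,1).

Reading off H_k = ker ∂_k / im ∂_{k+1}:

  H_0: rank C_0 − rank ∂_1 = 9 − 8 = 1, and the invariant factors of ∂_1 are all 1, so H_0 = Z.
  H_1: rank ker ∂_1 − rank ∂_2 = (17 − 8) − 7 = 2, and the invariant factors of ∂_2 are all 1, so H_1 = Z^2.
  H_2: rank ker ∂_2 − rank ∂_3 = (7 − 7) − 0 = 0, and there is no ∂_3, so H_2 = 0.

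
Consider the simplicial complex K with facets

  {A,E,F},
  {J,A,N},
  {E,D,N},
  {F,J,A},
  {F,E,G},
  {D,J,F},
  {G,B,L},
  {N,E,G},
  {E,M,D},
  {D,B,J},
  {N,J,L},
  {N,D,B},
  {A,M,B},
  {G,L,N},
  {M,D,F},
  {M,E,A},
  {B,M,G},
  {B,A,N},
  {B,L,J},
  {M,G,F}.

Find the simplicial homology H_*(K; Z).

H_0 ≅ Z,  H_1 ≅ Z ⊕ Z/2Z,  H_2 = 0.

We work with the vertex ordering A < B < D < E < F < G < J < L < M < N. The simplices of K, each written with vertices in increasing order, are:

  0-simplices (10): A, B, D, E, F, G, J, L, M, N
  1-simplices (30): AB, AE, AF, AJ, AM, AN, BD, BG, BJ, BL, BM, BN, DE, DF, DJ, DM, DN, EF, EG, EM, EN, FG, FJ, FM, GL, GM, GN, JL, JN, LN
  2-simplices (20): ABM, ABN, AEF, AEM, AFJ, AJN, BDJ, BDN, BGL, BGM, BJL, DEM, DEN, DFJ, DFM, EFG, EGN, FGM, GLN, JLN

giving chain groups C_0 ≅ Z^10, C_1 ≅ Z^30, C_2 ≅ Z^20.

The boundary map ∂_1: C_1 → C_0 maps an edge to its endpoints' difference, ∂[p,q] = q − p. For instance
  ∂EF = F − E.
The resulting 10×30 matrix has rank 9, and its Smith normal form has invariant factors (1,1,1,1,1,1,1,1,1).

The boundary map ∂_2: C_2 → C_1 maps a triangle to the signed sum of its edges. For instance
  ∂DEM = EM − DM + DE,
  ∂BDN = DN − BN + BD.
This gives a 30×20 integer matrix of rank 20; reducing to Smith normal form yields diagonal entries (1,1,1,1,1,1,1,1,1,1,1,1,1,1,1,1,1,1,1,2).

From H_k ≅ ker(∂_k) / im(∂_{k+1}) we obtain:

  H_0: rank C_0 − rank ∂_1 = 10 − 9 = 1, and the invariant factors of ∂_1 are all 1, so H_0 ≅ Z.
  H_1: rank ker ∂_1 − rank ∂_2 = (30 − 9) − 20 = 1, and ∂_2 has invariant factor 2 > 1, so H_1 ≅ Z ⊕ Z/2Z.
  H_2: rank ker ∂_2 − rank ∂_3 = (20 − 20) − 0 = 0, and there is no ∂_3, so H_2 ≅ 0.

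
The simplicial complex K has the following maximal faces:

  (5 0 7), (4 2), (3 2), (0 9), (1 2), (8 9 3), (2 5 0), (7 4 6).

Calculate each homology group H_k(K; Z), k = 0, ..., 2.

H_0 ≅ Z,  H_1 ≅ Z^2,  H_2 = 0.

Take the total order 0 < 1 < 2 < 3 < 4 < 5 < 6 < 7 < 8 < 9 on the vertex set. Then K (dimension 2) consists of the simplices:

  0-simplices (10): [0], [1], [2], [3], [4], [5], [6], [7], [8], [9]
  1-simplices (15): [0,2], [0,5], [0,7], [0,9], [1,2], [2,3], [2,4], [2,5], [3,8], [3,9], [4,6], [4,7], [5,7], [6,7], [8,9]
  2-simplices (4): [0,2,5], [0,5,7], [3,8,9], [4,6,7]

giving chain groups C_0 ≅ Z^10, C_1 ≅ Z^15, C_2 ≅ Z^4.

∂_1: C_1 → C_0 maps an edge to its endpoints' difference, ∂[p,q] = q − p.
As a 10×15 matrix over Z this has rank 9, with invariant factors (1,1,1,1,1,1,1,1,1).

Boundary ∂_2: C_2 → C_1 sends each 2-simplex [p,q,r] to [q,r] − [p,r] + [p,q]. For instance
  ∂[4,6,7] = [6,7] − [4,7] + [4,6],
  ∂[0,5,7] = [5,7] − [0,7] + [0,5].
The resulting 15×4 matrix has rank 4, and its Smith normal form has invariant factors (1,1,1,1).

From H_k ≅ ker(∂_k) / im(∂_{k+1}) we obtain:

  H_0: rank C_0 − rank ∂_1 = 10 − 9 = 1, and the invariant factors of ∂_1 are all 1, so H_0 = Z.
  H_1: rank ker ∂_1 − rank ∂_2 = (15 − 9) − 4 = 2, and the invariant factors of ∂_2 are all 1, so H_1 = Z^2.
  H_2: rank ker ∂_2 − rank ∂_3 = (4 − 4) − 0 = 0, and there is no ∂_3, so H_2 = 0.

As a check, the Euler characteristic is 10 − 15 + 4 = -1, which agrees with 1 − 2 + 0 = -1.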